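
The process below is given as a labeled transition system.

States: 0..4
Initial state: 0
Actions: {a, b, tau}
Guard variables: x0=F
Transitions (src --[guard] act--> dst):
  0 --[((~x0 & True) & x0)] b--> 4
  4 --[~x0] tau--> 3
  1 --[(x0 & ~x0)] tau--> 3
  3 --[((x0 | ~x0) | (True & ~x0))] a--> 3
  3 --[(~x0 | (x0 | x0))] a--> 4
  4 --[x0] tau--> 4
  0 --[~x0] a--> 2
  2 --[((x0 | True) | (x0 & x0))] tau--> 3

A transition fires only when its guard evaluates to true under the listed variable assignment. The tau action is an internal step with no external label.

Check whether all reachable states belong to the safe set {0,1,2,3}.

Answer: INVARIANT VIOLATED at state 4

Working:
Allowed set {0,1,2,3}
Reach set: {0,2,3,4}
  0: ✓
  2: ✓
  3: ✓
  4: outside
witness against invariant: a·tau·a → 4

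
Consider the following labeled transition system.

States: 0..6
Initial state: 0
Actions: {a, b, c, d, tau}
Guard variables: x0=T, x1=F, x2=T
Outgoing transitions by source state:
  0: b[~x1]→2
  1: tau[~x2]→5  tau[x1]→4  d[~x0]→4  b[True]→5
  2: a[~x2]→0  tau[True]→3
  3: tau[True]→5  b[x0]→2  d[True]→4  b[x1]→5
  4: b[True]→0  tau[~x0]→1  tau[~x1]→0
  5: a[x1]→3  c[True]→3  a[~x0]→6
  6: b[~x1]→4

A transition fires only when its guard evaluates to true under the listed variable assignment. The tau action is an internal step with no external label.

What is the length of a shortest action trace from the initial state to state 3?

Breadth-first toward 3:
  Layer 0: {0}
  Layer 1: {2}
  Layer 2: {3}
3 enters at depth 2; path b·tau

Answer: 2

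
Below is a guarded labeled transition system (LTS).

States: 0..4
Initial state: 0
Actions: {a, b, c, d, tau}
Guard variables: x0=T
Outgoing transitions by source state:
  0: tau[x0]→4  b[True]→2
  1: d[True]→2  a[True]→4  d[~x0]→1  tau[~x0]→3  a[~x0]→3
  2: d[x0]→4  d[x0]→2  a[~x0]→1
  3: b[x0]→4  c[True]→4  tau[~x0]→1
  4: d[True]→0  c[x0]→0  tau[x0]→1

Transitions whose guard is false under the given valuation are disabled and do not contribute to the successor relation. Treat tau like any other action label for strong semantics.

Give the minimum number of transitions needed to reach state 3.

BFS to 3:
  L0 = {0}
  L1 = {2,4}
  L2 = {1}
3 never appears.

Answer: UNREACHABLE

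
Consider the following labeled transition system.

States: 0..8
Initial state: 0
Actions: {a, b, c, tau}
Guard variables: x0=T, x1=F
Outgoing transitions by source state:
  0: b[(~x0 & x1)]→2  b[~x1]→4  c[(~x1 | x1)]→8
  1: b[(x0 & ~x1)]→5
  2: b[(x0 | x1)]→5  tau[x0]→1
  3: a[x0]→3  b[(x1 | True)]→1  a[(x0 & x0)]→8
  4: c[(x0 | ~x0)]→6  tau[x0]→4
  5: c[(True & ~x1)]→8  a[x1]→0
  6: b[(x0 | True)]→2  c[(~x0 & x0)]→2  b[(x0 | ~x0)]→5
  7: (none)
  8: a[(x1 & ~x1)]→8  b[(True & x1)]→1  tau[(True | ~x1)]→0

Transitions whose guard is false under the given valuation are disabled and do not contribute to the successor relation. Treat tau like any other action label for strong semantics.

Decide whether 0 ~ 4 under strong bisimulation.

Answer: NOT BISIMILAR

Working:
Bisimulation quotient by refinement:
  π0 = {{0,1,2,3,4,5,6,7,8}}
  π1 = {{0},{1,6},{2},{3},{4},{5},{7},{8}}
  π2 = {{0},{1},{2},{3},{4},{5},{6},{7},{8}}
Fixed point at round 3; 9 class(es).
class of 0: {0}; class of 4: {4}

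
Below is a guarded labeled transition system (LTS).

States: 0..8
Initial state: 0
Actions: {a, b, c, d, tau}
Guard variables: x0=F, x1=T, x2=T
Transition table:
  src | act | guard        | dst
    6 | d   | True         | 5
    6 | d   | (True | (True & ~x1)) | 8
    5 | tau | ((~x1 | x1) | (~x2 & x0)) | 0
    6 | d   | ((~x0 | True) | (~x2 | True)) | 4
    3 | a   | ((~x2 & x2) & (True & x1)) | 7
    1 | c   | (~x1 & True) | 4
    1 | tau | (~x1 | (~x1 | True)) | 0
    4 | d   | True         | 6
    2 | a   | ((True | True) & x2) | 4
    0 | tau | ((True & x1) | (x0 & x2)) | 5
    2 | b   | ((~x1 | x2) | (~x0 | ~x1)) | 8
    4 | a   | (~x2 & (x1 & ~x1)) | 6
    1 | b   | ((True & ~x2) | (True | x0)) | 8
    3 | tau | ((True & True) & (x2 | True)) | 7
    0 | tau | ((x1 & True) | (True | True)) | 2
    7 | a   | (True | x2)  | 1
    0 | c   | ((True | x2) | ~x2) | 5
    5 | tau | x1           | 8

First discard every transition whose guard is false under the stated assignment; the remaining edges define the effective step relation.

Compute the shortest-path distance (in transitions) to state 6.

Answer: 3

Analysis:
BFS to 6:
  depth 0: {0}
  depth 1: {2,5}
  depth 2: {4,8}
  depth 3: {6}
6 enters at depth 3; path tau·a·d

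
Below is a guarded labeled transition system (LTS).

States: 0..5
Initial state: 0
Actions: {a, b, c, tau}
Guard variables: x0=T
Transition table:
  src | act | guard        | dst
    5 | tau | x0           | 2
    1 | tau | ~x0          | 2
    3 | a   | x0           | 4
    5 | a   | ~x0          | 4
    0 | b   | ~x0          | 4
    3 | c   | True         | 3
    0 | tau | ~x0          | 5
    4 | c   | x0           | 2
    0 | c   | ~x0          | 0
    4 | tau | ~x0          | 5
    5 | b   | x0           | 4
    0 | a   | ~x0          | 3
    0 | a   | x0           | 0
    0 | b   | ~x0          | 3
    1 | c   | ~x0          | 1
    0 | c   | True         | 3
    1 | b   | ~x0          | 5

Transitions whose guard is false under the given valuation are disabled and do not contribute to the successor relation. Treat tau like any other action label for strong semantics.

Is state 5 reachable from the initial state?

Answer: UNREACHABLE

Working:
7 transition(s) survive guard evaluation.
Layer 0: {0}
Layer 1: {3}  total {0,3}
Layer 2: {4}  total {0,3,4}
Layer 3: {2}  total {0,2,3,4}
Reachable = {0,2,3,4}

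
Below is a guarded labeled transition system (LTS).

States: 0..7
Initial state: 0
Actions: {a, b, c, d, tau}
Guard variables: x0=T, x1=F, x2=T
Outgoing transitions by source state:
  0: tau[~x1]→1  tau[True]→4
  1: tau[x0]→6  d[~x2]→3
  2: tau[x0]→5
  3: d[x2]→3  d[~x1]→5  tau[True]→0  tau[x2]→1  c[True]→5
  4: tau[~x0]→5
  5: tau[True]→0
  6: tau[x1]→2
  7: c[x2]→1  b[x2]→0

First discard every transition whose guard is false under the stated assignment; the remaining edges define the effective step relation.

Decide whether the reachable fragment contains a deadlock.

Reachable = {0,1,4,6}
  0: tau→1  tau→4  [2 exit(s)]
  1: tau→6  [1 exit(s)]
  4: ∅  [no exit]
  6: ∅  [no exit]
Path to 4: tau

Answer: DEADLOCK at state 4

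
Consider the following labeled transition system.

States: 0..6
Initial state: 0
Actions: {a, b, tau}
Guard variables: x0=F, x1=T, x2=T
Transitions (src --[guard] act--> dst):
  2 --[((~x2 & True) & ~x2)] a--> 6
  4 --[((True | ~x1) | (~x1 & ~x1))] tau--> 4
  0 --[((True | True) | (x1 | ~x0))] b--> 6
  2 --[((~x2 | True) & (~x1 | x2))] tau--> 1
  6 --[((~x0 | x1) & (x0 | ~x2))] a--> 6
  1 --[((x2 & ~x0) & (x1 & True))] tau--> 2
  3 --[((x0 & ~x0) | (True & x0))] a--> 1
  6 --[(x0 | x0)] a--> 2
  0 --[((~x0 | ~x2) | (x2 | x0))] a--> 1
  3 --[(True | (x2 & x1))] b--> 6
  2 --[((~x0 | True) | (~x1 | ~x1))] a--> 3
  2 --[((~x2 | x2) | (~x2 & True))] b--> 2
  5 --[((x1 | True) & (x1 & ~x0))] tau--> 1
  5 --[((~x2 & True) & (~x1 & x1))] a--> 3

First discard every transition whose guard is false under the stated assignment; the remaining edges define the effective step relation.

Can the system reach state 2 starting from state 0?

9 transition(s) survive guard evaluation.
Layer 0: {0}
Layer 1: {1,6}  now seen {0,1,6}
Layer 2: {2}  now seen {0,1,2,6}
Layer 3: {3}  now seen {0,1,2,3,6}
R = {0,1,2,3,6}
trace reaching 2: a·tau

Answer: REACHABLE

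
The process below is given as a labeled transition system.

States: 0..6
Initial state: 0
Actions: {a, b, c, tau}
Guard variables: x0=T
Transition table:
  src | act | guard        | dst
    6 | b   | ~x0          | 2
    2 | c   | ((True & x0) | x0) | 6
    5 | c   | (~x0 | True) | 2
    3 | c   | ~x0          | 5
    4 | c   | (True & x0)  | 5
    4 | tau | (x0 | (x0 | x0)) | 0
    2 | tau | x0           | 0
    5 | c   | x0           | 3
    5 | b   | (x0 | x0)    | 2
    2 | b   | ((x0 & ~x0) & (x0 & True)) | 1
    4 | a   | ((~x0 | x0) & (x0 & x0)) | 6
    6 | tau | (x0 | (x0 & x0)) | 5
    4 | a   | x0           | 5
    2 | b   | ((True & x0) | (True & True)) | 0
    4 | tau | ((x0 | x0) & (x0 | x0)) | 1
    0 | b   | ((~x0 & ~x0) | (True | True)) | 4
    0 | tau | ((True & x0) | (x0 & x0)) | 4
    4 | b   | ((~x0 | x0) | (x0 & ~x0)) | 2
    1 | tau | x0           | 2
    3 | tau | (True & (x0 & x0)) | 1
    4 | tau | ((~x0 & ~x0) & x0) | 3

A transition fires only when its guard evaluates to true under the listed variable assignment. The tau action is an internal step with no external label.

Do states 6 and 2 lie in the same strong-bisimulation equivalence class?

Bisimulation quotient by refinement:
  round 0: {{0,1,2,3,4,5,6}}
  round 1: {{0},{1,3,6},{2},{4},{5}}
  round 2: {{0},{1},{2},{3},{4},{5},{6}}
Fixed point at round 3; 7 class(es).
class of 6: {6}; class of 2: {2}

Answer: NOT BISIMILAR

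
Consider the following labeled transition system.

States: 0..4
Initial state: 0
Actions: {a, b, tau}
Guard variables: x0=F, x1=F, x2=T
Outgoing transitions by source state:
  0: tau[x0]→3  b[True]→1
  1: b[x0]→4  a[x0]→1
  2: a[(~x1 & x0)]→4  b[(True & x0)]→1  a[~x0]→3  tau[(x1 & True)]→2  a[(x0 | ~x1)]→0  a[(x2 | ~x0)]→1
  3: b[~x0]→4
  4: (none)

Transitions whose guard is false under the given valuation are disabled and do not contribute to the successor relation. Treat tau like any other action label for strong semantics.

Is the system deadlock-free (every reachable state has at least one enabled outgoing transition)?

Answer: DEADLOCK at state 1

Trace:
Reach set: {0,1}
  0: b→1  [1 out]
  1: ∅  [deadlock]
witness 1: b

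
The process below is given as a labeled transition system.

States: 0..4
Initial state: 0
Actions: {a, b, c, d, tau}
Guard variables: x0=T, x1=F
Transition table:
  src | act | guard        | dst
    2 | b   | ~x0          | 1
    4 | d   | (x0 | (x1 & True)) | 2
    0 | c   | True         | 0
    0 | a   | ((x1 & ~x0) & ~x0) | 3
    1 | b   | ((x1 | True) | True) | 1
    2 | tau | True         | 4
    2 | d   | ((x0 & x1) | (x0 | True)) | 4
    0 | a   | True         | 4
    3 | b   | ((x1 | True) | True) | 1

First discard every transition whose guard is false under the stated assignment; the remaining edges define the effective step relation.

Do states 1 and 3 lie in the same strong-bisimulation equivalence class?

Answer: BISIMILAR

Trace:
Bisimulation quotient by refinement:
  round 0: {{0,1,2,3,4}}
  round 1: {{0},{1,3},{2},{4}}
Fixed point at round 2; 4 class(es).
1∈{1,3}, 3∈{1,3}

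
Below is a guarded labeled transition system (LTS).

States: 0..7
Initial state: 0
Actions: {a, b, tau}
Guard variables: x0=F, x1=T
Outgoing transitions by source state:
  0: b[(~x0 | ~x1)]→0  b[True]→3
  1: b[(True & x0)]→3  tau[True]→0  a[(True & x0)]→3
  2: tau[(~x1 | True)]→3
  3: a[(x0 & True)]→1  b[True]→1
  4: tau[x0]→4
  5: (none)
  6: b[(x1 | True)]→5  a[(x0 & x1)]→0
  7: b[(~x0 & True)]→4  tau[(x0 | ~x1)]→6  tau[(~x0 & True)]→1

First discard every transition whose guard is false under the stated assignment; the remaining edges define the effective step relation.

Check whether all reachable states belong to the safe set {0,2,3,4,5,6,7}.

Answer: INVARIANT VIOLATED at state 1

Trace:
Allowed set {0,2,3,4,5,6,7}
R = {0,1,3}
  0: safe
  1: outside
  3: safe
witness against invariant: b·b → 1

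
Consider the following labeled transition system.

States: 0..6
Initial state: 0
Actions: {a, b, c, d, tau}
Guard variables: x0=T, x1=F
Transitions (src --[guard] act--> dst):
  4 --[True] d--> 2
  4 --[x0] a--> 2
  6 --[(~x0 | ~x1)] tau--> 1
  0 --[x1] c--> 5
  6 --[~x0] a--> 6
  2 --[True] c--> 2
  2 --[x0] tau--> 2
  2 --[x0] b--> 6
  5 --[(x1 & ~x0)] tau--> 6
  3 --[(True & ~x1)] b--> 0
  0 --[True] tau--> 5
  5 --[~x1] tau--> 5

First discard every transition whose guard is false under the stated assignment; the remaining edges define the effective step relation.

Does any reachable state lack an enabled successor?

Answer: DEADLOCK-FREE

Working:
Reach set: {0,5}
  0: tau→5  [1 exit(s)]
  5: tau→5  [1 exit(s)]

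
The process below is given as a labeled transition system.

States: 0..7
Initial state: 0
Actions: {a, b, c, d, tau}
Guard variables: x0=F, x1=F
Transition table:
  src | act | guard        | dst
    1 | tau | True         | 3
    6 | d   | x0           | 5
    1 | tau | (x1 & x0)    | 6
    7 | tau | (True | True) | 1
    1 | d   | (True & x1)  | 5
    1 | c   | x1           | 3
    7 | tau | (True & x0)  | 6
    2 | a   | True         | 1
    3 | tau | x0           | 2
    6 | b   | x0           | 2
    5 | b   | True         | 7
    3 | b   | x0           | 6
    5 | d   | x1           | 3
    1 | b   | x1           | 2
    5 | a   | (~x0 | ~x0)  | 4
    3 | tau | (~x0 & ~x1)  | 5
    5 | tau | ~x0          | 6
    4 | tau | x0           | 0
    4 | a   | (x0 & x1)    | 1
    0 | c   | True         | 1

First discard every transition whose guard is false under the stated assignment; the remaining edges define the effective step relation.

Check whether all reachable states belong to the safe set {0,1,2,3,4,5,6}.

Safe = {0,1,2,3,4,5,6}
R = {0,1,3,4,5,6,7}
  0: ok
  1: ok
  3: ok
  4: ok
  5: ok
  6: ok
  7: VIOLATES
witness against invariant: c·tau·tau·b → 7

Answer: INVARIANT VIOLATED at state 7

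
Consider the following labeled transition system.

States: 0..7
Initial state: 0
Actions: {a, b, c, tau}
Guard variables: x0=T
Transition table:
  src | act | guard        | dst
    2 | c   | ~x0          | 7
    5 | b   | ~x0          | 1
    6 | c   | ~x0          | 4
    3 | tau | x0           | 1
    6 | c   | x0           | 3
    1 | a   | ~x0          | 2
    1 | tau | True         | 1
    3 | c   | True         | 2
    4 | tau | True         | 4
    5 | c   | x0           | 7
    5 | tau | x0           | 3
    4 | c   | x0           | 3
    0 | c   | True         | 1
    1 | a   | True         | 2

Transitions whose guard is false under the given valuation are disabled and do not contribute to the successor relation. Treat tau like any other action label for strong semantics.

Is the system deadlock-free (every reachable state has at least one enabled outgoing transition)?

Answer: DEADLOCK at state 2

Analysis:
Reachable = {0,1,2}
  0: c→1  [1 exit(s)]
  1: a→2  tau→1  [2 exit(s)]
  2: ∅  [STUCK]
Path to 2: c·a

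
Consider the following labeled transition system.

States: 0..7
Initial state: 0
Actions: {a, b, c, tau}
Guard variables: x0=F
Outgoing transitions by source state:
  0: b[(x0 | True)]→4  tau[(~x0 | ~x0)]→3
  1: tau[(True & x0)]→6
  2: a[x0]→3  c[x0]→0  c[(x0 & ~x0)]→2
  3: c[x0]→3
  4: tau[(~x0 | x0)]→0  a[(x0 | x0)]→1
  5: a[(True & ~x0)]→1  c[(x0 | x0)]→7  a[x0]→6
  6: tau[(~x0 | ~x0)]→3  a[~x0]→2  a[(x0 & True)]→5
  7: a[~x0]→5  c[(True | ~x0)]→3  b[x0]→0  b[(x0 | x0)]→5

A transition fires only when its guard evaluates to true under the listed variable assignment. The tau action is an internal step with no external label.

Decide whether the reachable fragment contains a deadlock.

R = {0,3,4}
  0: b→4  tau→3  [deg 2]
  3: ∅  [STUCK]
  4: tau→0  [deg 1]
Path to 3: tau

Answer: DEADLOCK at state 3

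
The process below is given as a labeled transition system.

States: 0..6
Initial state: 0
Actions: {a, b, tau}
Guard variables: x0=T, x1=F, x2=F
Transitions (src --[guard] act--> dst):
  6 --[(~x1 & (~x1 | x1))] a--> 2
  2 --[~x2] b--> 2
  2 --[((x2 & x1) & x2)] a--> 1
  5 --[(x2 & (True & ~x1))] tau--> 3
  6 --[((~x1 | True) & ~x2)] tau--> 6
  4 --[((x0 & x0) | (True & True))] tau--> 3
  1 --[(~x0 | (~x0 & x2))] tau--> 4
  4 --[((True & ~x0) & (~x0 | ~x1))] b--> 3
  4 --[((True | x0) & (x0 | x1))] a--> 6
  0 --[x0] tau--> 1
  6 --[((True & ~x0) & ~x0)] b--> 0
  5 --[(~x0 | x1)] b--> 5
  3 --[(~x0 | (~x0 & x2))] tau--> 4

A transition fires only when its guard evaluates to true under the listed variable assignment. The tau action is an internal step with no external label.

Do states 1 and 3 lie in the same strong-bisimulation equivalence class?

Refine partition for ~:
  π0 = {{0,1,2,3,4,5,6}}
  π1 = {{0},{1,3,5},{2},{4,6}}
  π2 = {{0},{1,3,5},{2},{4},{6}}
Fixed point at round 3; 5 class(es).
[1]={1,3,5}  [3]={1,3,5}

Answer: BISIMILAR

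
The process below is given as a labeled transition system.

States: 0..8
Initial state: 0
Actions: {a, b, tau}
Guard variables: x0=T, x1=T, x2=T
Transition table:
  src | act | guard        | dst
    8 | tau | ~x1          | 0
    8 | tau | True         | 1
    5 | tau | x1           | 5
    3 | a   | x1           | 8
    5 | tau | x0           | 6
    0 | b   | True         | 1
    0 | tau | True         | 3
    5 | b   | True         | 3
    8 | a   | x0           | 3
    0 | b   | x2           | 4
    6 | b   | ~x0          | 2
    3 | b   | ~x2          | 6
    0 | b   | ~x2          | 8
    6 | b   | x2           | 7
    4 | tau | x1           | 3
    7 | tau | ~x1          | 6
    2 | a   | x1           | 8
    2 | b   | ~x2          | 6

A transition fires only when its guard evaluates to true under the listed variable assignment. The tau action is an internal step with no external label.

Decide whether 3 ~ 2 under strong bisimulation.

Bisimulation quotient by refinement:
  π0 = {{0,1,2,3,4,5,6,7,8}}
  π1 = {{0,5},{1,7},{2,3},{4},{6},{8}}
  π2 = {{0},{1,7},{2,3},{4},{5},{6},{8}}
stable after 3 split(s): 7 block(s)
class of 3: {2,3}; class of 2: {2,3}

Answer: BISIMILAR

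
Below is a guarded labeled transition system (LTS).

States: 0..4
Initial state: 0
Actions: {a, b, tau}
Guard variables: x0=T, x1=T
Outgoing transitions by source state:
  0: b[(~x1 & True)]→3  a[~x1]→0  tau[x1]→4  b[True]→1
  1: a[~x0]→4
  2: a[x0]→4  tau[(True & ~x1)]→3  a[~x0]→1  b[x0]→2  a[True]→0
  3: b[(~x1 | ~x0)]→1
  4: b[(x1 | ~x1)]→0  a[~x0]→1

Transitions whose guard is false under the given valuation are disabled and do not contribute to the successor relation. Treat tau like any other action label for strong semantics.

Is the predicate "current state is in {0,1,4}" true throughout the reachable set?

Answer: INVARIANT HOLDS

Working:
Inv-set: {0,1,4}
R = {0,1,4}
  0: ✓
  1: ✓
  4: ✓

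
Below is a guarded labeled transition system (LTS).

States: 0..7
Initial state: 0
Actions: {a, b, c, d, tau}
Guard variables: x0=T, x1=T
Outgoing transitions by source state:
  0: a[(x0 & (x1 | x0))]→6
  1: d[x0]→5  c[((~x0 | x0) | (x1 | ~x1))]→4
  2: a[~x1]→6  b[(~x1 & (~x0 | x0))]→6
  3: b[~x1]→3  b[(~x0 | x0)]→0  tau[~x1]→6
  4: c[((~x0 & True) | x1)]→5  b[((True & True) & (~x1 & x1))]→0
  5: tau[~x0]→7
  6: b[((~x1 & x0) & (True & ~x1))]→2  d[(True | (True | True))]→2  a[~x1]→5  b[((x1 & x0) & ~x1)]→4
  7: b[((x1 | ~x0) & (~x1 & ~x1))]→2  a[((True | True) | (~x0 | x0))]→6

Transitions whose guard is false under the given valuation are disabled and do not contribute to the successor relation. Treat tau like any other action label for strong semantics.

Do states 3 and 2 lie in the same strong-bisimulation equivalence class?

Compute ~ classes (split until stable):
  P[0] = {{0,1,2,3,4,5,6,7}}
  P[1] = {{0,7},{1},{2,5},{3},{4},{6}}
stable after 2 split(s): 6 block(s)
3∈{3}, 2∈{2,5}

Answer: NOT BISIMILAR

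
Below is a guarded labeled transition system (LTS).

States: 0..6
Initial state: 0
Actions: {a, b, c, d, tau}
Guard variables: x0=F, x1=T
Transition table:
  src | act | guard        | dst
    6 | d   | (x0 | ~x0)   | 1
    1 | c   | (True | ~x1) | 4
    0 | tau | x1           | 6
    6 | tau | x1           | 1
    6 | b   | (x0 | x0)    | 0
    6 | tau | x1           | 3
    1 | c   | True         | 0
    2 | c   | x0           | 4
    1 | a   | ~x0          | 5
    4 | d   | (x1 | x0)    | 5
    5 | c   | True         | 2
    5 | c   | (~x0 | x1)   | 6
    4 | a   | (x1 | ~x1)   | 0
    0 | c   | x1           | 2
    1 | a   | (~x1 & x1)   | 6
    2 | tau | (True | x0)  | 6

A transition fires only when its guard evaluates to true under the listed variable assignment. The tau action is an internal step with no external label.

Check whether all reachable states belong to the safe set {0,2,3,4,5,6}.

Allowed set {0,2,3,4,5,6}
Reach set: {0,1,2,3,4,5,6}
  0: ✓
  1: ✗ unsafe
  2: ✓
  3: ✓
  4: ✓
  5: ✓
  6: ✓
counterexample path to 1: tau·d

Answer: INVARIANT VIOLATED at state 1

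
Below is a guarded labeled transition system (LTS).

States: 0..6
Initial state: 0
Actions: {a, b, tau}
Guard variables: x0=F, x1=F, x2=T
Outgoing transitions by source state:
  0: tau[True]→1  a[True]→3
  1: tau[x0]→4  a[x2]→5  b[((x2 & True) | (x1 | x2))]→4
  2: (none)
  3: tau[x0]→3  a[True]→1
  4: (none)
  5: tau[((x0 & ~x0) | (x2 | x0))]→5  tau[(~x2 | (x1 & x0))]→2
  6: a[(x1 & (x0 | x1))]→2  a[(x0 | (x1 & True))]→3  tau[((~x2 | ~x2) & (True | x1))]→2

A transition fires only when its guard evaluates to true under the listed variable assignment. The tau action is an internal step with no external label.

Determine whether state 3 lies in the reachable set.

Guard filter leaves 6 enabled edge(s).
depth 0: {0}
depth 1: {1,3}  now seen {0,1,3}
depth 2: {4,5}  now seen {0,1,3,4,5}
R = {0,1,3,4,5}
Path to 3: a

Answer: REACHABLE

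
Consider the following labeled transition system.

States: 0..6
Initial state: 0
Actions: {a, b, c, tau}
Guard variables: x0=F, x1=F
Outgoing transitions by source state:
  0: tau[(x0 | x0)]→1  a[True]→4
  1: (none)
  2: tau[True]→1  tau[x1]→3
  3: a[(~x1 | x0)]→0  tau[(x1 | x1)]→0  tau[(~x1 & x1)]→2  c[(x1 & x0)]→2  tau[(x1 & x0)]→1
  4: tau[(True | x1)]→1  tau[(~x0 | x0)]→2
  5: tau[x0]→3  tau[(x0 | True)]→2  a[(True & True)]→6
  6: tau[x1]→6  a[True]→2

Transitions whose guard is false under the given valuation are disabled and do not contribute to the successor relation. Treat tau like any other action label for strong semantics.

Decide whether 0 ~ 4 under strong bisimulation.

Compute ~ classes (split until stable):
  π0 = {{0,1,2,3,4,5,6}}
  π1 = {{0,3,6},{1},{2,4},{5}}
  π2 = {{0,6},{1},{2},{3},{4},{5}}
  π3 = {{0},{1},{2},{3},{4},{5},{6}}
stable after 4 split(s): 7 block(s)
0∈{0}, 4∈{4}

Answer: NOT BISIMILAR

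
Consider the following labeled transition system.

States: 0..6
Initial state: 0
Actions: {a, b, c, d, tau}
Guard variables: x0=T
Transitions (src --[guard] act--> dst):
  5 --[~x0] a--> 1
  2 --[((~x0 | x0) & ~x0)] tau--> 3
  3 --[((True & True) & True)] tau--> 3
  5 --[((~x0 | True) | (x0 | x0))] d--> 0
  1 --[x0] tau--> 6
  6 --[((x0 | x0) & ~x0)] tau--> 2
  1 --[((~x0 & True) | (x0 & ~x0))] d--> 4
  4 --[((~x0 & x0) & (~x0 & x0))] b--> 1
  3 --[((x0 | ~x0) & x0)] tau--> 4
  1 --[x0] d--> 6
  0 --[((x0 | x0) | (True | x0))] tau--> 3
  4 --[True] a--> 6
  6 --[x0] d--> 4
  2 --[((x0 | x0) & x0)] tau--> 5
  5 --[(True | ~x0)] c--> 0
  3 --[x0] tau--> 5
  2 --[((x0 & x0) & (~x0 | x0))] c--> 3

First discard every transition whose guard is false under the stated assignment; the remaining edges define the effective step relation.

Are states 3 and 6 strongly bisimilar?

Bisimulation quotient by refinement:
  P[0] = {{0,1,2,3,4,5,6}}
  P[1] = {{0,3},{1},{2},{4},{5},{6}}
  P[2] = {{0},{1},{2},{3},{4},{5},{6}}
stable after 3 split(s): 7 block(s)
class of 3: {3}; class of 6: {6}

Answer: NOT BISIMILAR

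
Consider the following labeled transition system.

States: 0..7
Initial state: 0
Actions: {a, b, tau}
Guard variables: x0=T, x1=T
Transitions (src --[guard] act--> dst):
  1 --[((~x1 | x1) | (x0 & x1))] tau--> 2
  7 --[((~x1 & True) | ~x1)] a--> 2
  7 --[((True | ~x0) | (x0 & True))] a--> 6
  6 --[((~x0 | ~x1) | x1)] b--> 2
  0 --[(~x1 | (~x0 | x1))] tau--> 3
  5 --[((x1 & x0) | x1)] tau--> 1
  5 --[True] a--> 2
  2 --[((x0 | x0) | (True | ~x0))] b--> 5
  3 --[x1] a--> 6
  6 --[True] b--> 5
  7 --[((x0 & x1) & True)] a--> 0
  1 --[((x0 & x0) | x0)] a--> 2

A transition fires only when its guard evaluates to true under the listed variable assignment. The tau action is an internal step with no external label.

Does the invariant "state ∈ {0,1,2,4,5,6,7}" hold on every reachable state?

Inv-set: {0,1,2,4,5,6,7}
Reach set: {0,1,2,3,5,6}
  0: ok
  1: ok
  2: ok
  3: VIOLATES
  5: ok
  6: ok
counterexample path to 3: tau

Answer: INVARIANT VIOLATED at state 3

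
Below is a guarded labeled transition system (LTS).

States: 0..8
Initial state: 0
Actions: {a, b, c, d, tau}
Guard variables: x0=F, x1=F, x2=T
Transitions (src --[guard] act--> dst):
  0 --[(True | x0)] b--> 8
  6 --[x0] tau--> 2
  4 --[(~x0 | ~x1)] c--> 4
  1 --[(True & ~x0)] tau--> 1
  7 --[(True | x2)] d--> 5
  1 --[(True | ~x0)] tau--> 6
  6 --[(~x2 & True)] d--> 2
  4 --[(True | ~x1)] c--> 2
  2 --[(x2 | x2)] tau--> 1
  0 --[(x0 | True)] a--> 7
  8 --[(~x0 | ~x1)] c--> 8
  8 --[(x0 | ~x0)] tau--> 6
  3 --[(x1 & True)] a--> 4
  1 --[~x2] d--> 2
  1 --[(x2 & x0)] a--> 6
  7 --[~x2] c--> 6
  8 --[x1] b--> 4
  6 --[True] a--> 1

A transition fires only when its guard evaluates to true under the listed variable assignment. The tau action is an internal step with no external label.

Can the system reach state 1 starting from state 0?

Answer: REACHABLE

Working:
Guard filter leaves 11 enabled edge(s).
L0 = {0}
L1 = {7,8}  cumulative {0,7,8}
L2 = {5,6}  cumulative {0,5,6,7,8}
L3 = {1}  cumulative {0,1,5,6,7,8}
Reachable = {0,1,5,6,7,8}
witness 1: b·tau·a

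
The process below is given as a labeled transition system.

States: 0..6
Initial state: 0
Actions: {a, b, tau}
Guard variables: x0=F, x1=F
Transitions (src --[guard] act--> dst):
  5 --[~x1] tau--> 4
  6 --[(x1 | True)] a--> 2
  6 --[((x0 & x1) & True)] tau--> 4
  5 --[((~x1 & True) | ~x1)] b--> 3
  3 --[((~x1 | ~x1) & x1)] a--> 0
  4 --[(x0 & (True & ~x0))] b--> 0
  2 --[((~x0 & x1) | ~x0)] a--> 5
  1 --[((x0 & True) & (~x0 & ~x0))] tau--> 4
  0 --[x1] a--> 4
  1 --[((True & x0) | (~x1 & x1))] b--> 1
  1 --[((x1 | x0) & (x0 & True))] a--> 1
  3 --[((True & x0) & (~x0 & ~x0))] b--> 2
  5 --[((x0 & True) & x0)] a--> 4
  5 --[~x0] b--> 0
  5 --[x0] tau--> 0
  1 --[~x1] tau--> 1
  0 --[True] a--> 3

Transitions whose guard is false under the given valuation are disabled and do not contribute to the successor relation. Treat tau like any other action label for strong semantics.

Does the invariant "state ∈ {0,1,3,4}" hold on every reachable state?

Safe = {0,1,3,4}
R = {0,3}
  0: ok
  3: ok

Answer: INVARIANT HOLDS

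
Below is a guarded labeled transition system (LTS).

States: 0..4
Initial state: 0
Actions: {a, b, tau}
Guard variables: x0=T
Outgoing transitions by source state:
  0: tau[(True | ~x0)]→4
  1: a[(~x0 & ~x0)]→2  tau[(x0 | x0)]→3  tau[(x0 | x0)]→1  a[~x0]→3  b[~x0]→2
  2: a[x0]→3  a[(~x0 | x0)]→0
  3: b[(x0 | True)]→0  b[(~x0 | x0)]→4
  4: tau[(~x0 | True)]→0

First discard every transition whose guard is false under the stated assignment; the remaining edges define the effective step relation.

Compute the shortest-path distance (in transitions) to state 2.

Breadth-first toward 2:
  depth 0: {0}
  depth 1: {4}
2 never appears.

Answer: UNREACHABLE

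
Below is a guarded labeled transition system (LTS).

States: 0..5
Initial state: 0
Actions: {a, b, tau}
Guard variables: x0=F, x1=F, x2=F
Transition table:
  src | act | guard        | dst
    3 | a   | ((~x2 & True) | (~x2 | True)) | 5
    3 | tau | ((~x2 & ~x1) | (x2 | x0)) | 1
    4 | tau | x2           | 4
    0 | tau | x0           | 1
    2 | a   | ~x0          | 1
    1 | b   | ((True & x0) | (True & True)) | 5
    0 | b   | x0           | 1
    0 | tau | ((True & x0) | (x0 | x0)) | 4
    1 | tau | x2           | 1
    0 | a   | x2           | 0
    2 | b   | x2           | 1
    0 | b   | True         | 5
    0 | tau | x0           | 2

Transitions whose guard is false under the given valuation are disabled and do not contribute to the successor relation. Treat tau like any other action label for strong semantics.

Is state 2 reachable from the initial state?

Answer: UNREACHABLE

Analysis:
Guard filter leaves 5 enabled edge(s).
depth 0: {0}
depth 1: {5}  total {0,5}
R = {0,5}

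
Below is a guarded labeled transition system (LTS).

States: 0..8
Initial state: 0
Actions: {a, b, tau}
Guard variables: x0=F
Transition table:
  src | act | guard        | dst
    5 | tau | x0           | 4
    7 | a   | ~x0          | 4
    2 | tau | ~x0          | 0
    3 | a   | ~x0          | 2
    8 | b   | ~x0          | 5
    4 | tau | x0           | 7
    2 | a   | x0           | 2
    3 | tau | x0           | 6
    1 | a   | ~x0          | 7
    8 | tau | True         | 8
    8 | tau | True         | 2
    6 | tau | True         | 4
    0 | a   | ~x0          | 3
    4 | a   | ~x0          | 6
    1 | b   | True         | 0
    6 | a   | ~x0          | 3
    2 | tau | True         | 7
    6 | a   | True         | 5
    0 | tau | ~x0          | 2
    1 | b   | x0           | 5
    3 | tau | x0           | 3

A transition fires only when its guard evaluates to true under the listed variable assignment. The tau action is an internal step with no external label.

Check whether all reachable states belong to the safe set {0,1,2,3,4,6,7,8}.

Answer: INVARIANT VIOLATED at state 5

Trace:
Allowed set {0,1,2,3,4,6,7,8}
R = {0,2,3,4,5,6,7}
  0: safe
  2: safe
  3: safe
  4: safe
  5: ✗ unsafe
  6: safe
  7: safe
witness against invariant: tau·tau·a·a·a → 5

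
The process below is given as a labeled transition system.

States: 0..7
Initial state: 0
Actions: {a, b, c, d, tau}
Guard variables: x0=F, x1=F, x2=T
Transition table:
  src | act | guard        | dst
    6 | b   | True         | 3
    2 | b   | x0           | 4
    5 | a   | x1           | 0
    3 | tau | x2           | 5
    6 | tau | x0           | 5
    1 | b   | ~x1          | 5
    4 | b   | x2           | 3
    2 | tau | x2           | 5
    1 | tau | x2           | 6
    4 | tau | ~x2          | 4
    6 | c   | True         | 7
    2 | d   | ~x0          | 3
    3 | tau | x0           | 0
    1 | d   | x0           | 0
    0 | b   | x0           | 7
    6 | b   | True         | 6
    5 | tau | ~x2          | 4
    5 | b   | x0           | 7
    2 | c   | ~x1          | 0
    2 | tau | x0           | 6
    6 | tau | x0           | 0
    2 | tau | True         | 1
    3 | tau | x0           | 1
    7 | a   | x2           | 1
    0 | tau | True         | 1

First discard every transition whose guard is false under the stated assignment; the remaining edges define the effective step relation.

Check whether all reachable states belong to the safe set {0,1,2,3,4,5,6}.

Safe = {0,1,2,3,4,5,6}
Reach set: {0,1,3,5,6,7}
  0: ✓
  1: ✓
  3: ✓
  5: ✓
  6: ✓
  7: outside
counterexample path to 7: tau·tau·c

Answer: INVARIANT VIOLATED at state 7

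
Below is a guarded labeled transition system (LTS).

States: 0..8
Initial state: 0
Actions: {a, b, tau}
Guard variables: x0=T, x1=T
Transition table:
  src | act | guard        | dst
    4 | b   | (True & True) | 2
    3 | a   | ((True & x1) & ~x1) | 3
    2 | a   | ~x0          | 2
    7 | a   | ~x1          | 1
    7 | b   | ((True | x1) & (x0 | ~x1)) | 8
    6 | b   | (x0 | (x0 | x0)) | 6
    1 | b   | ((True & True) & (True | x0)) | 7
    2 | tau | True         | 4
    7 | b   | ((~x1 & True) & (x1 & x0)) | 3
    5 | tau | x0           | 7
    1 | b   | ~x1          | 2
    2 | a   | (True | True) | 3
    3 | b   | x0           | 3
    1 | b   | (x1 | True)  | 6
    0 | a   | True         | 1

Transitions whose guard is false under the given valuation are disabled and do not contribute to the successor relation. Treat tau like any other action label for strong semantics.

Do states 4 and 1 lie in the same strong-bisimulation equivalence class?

Bisimulation quotient by refinement:
  P[0] = {{0,1,2,3,4,5,6,7,8}}
  P[1] = {{0},{1,3,4,6,7},{2},{5},{8}}
  P[2] = {{0},{1,3,6},{2},{4},{5},{7},{8}}
  P[3] = {{0},{1},{2},{3,6},{4},{5},{7},{8}}
stable after 4 split(s): 8 block(s)
4∈{4}, 1∈{1}

Answer: NOT BISIMILAR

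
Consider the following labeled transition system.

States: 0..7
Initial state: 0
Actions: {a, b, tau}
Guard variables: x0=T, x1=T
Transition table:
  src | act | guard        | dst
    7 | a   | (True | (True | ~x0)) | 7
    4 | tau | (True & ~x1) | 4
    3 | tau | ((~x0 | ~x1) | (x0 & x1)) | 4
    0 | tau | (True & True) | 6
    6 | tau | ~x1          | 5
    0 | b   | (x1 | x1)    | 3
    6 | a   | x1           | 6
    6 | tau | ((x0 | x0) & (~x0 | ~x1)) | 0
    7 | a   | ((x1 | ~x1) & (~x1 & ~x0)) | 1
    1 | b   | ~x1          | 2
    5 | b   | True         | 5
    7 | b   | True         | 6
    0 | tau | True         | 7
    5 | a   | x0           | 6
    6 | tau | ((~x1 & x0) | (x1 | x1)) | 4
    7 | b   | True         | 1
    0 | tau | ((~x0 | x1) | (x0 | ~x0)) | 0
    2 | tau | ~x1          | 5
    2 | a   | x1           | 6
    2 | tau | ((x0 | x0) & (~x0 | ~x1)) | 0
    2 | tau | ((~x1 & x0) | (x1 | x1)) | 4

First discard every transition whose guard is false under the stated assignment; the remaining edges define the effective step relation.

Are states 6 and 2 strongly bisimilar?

Answer: BISIMILAR

Trace:
Compute ~ classes (split until stable):
  P[0] = {{0,1,2,3,4,5,6,7}}
  P[1] = {{0},{1,4},{2,6},{3},{5,7}}
  P[2] = {{0},{1,4},{2,6},{3},{5},{7}}
Fixed point at round 3; 6 class(es).
class of 6: {2,6}; class of 2: {2,6}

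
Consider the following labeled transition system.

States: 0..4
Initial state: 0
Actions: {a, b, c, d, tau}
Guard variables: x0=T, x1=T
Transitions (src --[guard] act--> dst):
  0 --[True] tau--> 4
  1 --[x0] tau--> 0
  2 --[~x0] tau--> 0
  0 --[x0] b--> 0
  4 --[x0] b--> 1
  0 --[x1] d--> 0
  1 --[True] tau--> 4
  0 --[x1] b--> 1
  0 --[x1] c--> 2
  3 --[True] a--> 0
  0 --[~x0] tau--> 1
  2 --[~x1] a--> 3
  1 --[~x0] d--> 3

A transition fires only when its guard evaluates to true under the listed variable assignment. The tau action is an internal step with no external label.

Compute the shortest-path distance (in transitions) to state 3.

BFS to 3:
  L0 = {0}
  L1 = {1,2,4}
3 never appears.

Answer: UNREACHABLE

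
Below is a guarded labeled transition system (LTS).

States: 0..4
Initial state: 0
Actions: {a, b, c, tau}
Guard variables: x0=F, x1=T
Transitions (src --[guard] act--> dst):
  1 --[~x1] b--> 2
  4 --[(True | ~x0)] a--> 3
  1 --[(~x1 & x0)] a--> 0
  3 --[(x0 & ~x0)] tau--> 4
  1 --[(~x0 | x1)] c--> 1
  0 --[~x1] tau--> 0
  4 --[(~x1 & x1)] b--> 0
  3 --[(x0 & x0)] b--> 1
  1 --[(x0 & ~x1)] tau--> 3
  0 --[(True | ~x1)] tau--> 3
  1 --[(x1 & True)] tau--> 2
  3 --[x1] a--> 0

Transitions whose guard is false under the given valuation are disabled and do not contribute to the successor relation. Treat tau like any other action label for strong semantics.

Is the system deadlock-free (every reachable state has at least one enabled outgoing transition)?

Reach set: {0,3}
  0: tau→3  [1 exit(s)]
  3: a→0  [1 exit(s)]

Answer: DEADLOCK-FREE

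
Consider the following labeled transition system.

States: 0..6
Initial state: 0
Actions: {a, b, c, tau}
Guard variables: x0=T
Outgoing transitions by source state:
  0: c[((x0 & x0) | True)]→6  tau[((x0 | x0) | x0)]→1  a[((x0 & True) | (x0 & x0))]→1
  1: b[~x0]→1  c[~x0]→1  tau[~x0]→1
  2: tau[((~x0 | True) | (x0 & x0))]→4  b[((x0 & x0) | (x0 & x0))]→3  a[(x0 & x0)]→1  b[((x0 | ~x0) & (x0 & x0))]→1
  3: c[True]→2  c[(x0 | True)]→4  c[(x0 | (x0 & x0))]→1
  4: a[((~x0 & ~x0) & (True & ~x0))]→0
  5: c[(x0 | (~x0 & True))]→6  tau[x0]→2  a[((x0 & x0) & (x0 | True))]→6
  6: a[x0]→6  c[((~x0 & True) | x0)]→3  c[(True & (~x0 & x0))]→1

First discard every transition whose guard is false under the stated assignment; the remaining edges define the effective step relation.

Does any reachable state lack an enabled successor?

Answer: DEADLOCK at state 1

Working:
R = {0,1,2,3,4,6}
  0: a→1  c→6  tau→1  [3 out]
  1: ∅  [deadlock]
  2: a→1  b→1  b→3  tau→4  [4 out]
  3: c→1  c→2  c→4  [3 out]
  4: ∅  [deadlock]
  6: a→6  c→3  [2 out]
witness 1: tau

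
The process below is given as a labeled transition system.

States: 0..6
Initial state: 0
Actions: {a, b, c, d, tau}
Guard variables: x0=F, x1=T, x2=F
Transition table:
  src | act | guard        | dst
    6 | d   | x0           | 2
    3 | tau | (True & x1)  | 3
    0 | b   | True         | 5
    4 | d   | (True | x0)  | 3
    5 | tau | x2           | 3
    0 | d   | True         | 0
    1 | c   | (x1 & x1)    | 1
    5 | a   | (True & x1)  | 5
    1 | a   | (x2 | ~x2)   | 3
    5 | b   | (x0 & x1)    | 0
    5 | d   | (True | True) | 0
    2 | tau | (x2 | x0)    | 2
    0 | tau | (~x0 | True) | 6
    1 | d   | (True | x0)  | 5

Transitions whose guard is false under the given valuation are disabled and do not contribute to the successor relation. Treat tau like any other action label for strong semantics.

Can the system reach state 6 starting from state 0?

After dropping false guards: 10 live edges.
Layer 0: {0}
Layer 1: {5,6}  now seen {0,5,6}
Reach set: {0,5,6}
Path to 6: tau

Answer: REACHABLE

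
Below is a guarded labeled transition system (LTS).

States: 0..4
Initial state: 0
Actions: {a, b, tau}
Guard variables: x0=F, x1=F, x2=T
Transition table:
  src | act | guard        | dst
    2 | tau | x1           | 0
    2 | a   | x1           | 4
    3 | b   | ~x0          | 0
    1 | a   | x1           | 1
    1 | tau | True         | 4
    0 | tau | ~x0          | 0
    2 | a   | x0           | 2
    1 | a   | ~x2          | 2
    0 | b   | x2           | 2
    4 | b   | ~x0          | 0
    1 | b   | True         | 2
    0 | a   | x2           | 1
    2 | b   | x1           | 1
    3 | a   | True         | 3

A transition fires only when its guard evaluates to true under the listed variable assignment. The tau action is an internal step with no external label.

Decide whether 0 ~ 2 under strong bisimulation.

Answer: NOT BISIMILAR

Analysis:
Refine partition for ~:
  round 0: {{0,1,2,3,4}}
  round 1: {{0},{1},{2},{3},{4}}
Fixed point at round 2; 5 class(es).
[0]={0}  [2]={2}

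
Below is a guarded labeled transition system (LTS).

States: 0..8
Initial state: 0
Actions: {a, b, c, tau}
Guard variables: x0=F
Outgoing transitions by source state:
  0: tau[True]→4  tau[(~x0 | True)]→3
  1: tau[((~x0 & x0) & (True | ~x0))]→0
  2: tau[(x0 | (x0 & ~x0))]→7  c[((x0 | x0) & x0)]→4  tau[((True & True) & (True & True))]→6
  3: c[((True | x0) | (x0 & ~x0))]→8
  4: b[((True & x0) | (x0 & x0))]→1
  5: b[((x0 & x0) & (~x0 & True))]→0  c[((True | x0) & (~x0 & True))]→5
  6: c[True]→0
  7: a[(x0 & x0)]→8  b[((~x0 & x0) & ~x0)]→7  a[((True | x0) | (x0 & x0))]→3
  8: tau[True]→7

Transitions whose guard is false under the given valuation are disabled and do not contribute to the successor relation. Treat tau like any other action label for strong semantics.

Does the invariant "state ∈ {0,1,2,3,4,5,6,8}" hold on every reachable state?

Answer: INVARIANT VIOLATED at state 7

Analysis:
Safe = {0,1,2,3,4,5,6,8}
R = {0,3,4,7,8}
  0: safe
  3: safe
  4: safe
  7: ✗ unsafe
  8: safe
witness against invariant: tau·c·tau → 7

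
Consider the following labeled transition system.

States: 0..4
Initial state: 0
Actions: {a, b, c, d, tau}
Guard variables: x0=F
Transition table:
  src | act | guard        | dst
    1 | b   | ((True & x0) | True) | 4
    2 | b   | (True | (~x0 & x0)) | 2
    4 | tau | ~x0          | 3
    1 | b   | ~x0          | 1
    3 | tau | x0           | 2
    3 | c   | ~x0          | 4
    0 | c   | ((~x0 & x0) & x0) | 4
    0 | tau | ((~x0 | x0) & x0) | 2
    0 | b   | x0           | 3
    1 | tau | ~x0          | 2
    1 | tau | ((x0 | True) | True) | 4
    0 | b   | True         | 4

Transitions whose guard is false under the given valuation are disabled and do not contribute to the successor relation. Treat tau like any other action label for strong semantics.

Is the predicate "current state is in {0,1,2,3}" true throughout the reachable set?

Allowed set {0,1,2,3}
R = {0,3,4}
  0: ✓
  3: ✓
  4: ✗ unsafe
witness against invariant: b → 4

Answer: INVARIANT VIOLATED at state 4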